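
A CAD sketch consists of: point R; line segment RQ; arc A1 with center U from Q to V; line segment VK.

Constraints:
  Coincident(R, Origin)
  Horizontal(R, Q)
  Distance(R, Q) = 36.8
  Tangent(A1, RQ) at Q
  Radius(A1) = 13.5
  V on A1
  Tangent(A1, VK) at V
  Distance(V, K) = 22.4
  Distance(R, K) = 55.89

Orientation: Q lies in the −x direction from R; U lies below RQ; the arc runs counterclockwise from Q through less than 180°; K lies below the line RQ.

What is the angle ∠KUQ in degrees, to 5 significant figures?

174.01°

Checks: |UV| = 13.50 ✓; ∠(UV, VK) = 90.00° ✓; |VK| = 22.40 ✓; |RK| = 55.89 ✓.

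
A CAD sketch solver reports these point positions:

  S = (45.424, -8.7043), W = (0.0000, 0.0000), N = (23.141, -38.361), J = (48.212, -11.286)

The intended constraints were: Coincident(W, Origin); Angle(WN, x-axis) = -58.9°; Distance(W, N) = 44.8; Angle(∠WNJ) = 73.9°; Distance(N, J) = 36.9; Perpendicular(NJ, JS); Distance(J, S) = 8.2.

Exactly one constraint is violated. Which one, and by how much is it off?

Distance(J, S) = 8.2 — off by 4.40.

W = (0.00, 0.00) ✓; WN at -58.90° ✓; |WN| = 44.80 ✓; ∠WNJ = 73.90° ✓; |NJ| = 36.90 ✓; ∠(NJ, JS) = 90.00° ✓; |JS| = 3.800 ✗.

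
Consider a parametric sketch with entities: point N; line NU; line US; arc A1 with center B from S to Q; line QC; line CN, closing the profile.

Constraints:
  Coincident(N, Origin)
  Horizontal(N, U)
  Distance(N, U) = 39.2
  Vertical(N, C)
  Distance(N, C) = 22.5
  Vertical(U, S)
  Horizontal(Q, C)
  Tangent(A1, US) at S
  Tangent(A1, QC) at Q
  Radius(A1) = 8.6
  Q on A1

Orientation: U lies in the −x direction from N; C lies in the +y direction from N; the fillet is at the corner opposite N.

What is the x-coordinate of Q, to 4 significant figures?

-30.60

N is at the origin; N and U share the same y with |NU| = 39.2 and U on the −x side, so U = (-39.20, 0.000). N and C share the same x with |NC| = 22.5 and C on the +y side, so C = (0.000, 22.50). The virtual corner opposite N is at (-39.20, 22.50). The tangent condition forces BS to be normal to US and the tangent condition forces BQ to be normal to QC, with radius 8.6, so the center B sits 8.6 in from both sides at B = (-30.60, 13.90). That places the tangent points at S = (-39.20, 13.90) on US and Q = (-30.60, 22.50) on QC. So Q.x = -30.60.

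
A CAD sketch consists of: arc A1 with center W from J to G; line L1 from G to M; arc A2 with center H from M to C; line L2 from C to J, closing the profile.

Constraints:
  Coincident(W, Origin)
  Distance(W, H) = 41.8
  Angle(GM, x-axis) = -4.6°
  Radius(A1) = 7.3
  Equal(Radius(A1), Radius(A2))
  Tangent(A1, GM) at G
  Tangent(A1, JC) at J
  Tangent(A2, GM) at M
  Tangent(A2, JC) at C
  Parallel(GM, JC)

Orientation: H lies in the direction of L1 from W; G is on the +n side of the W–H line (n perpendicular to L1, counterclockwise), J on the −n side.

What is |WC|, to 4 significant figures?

42.43

Tangency of A1 to both parallel lines with radius 7.3 puts G and J at W ± 7.3·n: G = (0.5855, 7.276), J = (-0.5855, -7.276). Equal radii place M and C the same way about H: M = H + 7.3·n = (42.25, 3.924), C = H − 7.3·n = (41.08, -10.63). Then |WC| = |C − W| = 42.43.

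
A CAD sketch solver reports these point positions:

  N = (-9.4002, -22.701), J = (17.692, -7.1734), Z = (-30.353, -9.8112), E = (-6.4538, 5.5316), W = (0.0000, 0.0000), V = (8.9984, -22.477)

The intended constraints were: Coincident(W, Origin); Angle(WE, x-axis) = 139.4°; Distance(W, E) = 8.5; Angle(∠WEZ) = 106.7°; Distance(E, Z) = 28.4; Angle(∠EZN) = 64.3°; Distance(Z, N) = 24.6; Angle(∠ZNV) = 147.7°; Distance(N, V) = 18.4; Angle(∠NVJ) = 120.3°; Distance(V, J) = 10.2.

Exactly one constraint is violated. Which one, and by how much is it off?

Distance(V, J) = 10.2 — off by 7.40.

W = (0.00, 0.00) ✓; WE at 139.4° ✓; |WE| = 8.500 ✓; ∠WEZ = 106.7° ✓; |EZ| = 28.40 ✓; ∠EZN = 64.30° ✓; |ZN| = 24.60 ✓; ∠ZNV = 147.7° ✓; |NV| = 18.40 ✓; ∠NVJ = 120.3° ✓; |VJ| = 17.60 ✗.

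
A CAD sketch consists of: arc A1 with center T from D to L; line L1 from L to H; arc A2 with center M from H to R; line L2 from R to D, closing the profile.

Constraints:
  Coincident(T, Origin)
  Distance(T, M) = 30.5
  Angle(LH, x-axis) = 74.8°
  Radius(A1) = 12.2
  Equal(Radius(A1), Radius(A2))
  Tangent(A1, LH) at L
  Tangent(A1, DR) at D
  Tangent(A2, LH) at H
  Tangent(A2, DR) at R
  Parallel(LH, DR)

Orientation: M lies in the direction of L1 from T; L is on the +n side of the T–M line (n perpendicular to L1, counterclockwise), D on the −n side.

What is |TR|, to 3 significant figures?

32.8

The slot axis is L1's direction at 74.8°, so u = (cos 74.8°, sin 74.8°) = (0.262, 0.965) and n = (−sin 74.8°, cos 74.8°) = (-0.965, 0.262). T is at the origin and M lies 30.5 along u from T, so M = 30.5·u = (8.00, 29.4). Tangency of A1 to both parallel lines with radius 12.2 puts L and D at T ± 12.2·n: L = (-11.8, 3.20), D = (11.8, -3.20). Equal radii place H and R the same way about M: H = M + 12.2·n = (-3.78, 32.6), R = M − 12.2·n = (19.8, 26.2). Then |TR| = |R − T| = 32.8.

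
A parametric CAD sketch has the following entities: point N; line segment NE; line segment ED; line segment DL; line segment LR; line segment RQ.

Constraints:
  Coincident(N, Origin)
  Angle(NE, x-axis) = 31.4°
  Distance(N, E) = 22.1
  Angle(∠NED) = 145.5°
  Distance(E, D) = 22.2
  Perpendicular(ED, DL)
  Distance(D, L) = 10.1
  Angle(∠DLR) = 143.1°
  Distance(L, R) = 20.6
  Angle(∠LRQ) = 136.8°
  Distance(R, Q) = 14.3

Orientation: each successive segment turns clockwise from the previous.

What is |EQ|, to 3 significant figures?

29.3

N is at the origin; NE runs at 31.4° with length 22.1, so E = (18.9, 11.5). ∠NED = 145.5° gives ED at -3.10° from the x-axis; with |ED| = 22.2, D = (41.0, 10.3). The perpendicularity gives DL at right angles to ED, so DL runs at -93.1°; with |DL| = 10.1, L = (40.5, 0.229). ∠DLR = 143.1° gives LR at -130° from the x-axis; with |LR| = 20.6, R = (27.2, -15.6). ∠LRQ = 136.8° gives RQ at -173° from the x-axis; with |RQ| = 14.3, Q = (13.0, -17.2). Then |EQ| = |Q − E| = 29.3.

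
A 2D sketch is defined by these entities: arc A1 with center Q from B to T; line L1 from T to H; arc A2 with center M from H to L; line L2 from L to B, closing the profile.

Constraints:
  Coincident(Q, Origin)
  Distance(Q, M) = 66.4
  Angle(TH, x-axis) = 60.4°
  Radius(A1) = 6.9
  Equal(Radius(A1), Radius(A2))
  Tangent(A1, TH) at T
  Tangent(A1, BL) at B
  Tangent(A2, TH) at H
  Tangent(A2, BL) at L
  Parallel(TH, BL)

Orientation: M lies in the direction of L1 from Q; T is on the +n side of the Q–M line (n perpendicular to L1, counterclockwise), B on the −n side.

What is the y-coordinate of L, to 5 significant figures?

54.326

Tangency of A1 to both parallel lines with radius 6.9 puts T and B at Q ± 6.9·n: T = (-5.9995, 3.4082), B = (5.9995, -3.4082). Equal radii place H and L the same way about M: H = M + 6.9·n = (26.798, 61.143), L = M − 6.9·n = (38.797, 54.326). So L.y = 54.326.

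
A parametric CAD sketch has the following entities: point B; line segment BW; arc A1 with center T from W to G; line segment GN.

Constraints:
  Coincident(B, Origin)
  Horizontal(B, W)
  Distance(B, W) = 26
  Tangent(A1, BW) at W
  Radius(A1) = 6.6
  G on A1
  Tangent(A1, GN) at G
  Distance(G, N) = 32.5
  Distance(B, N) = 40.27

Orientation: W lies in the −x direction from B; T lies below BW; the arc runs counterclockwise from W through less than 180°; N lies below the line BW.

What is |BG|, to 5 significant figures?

33.168

Checks: |TG| = 6.600 ✓; ∠(TG, GN) = 90.00° ✓; |GN| = 32.50 ✓; |BN| = 40.27 ✓.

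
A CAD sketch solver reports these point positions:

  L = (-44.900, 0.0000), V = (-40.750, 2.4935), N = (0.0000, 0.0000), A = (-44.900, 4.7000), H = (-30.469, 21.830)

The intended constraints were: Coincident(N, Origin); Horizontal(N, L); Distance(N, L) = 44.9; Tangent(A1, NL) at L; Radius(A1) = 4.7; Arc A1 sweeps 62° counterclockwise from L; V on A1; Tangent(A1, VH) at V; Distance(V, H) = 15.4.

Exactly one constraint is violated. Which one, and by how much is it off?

Distance(V, H) = 15.4 — off by 6.50.

N = (0.00, 0.00) ✓; N.y = 0.00, L.y = 0.00 ✓; |NL| = 44.90 ✓; ∠(AL, LN) = 90.00° ✓; |AL| = 4.700 ✓; bearing(A→V) − bearing(A→L) = 62.00° ✓; |AV| = 4.700 ✓; ∠(AV, VH) = 90.00° ✓; |VH| = 21.90 ✗.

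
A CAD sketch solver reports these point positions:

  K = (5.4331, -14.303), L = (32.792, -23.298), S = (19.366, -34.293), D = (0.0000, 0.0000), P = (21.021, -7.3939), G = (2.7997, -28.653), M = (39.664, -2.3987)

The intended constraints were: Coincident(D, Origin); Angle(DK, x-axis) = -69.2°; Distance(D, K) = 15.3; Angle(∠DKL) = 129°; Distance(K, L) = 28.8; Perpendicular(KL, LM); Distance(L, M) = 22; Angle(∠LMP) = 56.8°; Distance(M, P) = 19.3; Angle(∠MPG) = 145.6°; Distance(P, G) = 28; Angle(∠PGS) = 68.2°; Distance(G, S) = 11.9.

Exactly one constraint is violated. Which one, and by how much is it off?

Distance(G, S) = 11.9 — off by 5.60.

D = (0.00, 0.00) ✓; DK at -69.20° ✓; |DK| = 15.30 ✓; ∠DKL = 129.0° ✓; |KL| = 28.80 ✓; ∠(KL, LM) = 90.00° ✓; |LM| = 22.00 ✓; ∠LMP = 56.80° ✓; |MP| = 19.30 ✓; ∠MPG = 145.6° ✓; |PG| = 28.00 ✓; ∠PGS = 68.20° ✓; |GS| = 17.50 ✗.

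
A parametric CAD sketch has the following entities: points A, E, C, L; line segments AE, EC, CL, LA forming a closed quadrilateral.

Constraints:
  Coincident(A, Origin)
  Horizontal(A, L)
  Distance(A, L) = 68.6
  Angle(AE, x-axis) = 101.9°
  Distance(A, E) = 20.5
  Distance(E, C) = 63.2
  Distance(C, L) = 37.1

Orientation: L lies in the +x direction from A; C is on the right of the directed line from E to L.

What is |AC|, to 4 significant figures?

47.44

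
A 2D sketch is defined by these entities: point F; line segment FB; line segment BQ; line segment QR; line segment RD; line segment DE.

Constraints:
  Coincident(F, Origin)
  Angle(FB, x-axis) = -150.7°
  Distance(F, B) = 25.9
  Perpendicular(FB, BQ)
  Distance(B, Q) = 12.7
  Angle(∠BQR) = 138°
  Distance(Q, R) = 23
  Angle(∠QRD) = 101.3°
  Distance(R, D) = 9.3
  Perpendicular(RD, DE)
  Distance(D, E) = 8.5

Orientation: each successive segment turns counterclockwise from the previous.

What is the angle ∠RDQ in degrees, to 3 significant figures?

58.5°

F is at the origin; FB runs at -150.7° with length 25.9, so B = (-22.6, -12.7). FB ⟂ BQ, so BQ runs at -60.7°; with |BQ| = 12.7, Q = (-16.4, -23.8). ∠BQR = 138.0° gives QR at -18.7° from the x-axis; with |QR| = 23.0, R = (5.41, -31.1). ∠QRD = 101.3° gives RD at 60.0° from the x-axis; with |RD| = 9.3, D = (10.1, -23.1). Then cos ∠RDQ = DR·DQ / (|DR||DQ|), giving 58.5°.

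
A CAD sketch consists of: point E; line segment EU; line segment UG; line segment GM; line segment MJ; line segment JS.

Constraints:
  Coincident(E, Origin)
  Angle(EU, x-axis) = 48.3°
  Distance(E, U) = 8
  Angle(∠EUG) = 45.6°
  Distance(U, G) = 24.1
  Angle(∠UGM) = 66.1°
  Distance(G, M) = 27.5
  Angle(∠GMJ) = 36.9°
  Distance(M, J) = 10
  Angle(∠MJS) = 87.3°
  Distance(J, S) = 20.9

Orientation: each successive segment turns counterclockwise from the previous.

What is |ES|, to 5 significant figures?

26.354

E is at the origin; EU runs at 48.3° with length 8.0, so U = (5.3218, 5.9731). ∠EUG = 45.6° gives UG at -177.30° from the x-axis; with |UG| = 24.1, G = (-18.751, 4.8378). ∠UGM = 66.1° gives GM at -63.400° from the x-axis; with |GM| = 27.5, M = (-6.4380, -19.751). ∠GMJ = 36.9° gives MJ at 79.700° from the x-axis; with |MJ| = 10.0, J = (-4.6500, -9.9126). ∠MJS = 87.3° gives JS at 172.40° from the x-axis; with |JS| = 20.9, S = (-25.366, -7.1484). Then |ES| = |S − E| = 26.354.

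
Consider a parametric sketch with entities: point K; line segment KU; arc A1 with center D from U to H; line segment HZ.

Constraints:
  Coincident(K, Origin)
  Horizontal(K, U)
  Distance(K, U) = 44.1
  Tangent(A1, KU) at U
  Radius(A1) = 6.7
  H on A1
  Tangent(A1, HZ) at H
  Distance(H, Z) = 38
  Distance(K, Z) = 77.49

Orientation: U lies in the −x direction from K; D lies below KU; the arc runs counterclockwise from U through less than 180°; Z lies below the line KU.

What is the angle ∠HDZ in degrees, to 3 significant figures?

80.0°

K is at the origin; K and U share the same y with |KU| = 44.1 and U on the −x side, so U = (-44.1, 0.00). Since A1 is tangent to KU there, DU ⟂ KU, so D = U + (0, -6.7) = (-44.1, -6.70). Since DH ⟂ HZ (tangency), |DZ| = √(6.7² + 38.0²) = 38.6 regardless of where H sits on A1. So Z lies on both circle(K, 77.49) and circle(D, 38.6); the below-KU intersection is Z = (-68.2, -36.9). H is the foot of the tangent from Z: H = (-50.0, -3.50).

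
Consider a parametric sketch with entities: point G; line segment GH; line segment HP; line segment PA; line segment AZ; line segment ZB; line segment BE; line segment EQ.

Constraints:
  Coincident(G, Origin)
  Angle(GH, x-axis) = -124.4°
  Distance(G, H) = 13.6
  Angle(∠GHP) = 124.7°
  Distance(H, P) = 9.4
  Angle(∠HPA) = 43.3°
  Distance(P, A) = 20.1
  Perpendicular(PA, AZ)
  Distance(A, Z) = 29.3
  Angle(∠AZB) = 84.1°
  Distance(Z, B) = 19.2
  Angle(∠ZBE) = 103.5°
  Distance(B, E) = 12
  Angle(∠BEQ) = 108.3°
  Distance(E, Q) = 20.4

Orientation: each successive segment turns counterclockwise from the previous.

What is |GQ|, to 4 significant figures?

3.752

∠ZBE = 103.5° gives BE at -30.00° from the x-axis; with |BE| = 12.0, E = (-18.82, -14.66). ∠BEQ = 108.3° gives EQ at 41.70° from the x-axis; with |EQ| = 20.4, Q = (-3.589, -1.093). Then |GQ| = |Q − G| = 3.752.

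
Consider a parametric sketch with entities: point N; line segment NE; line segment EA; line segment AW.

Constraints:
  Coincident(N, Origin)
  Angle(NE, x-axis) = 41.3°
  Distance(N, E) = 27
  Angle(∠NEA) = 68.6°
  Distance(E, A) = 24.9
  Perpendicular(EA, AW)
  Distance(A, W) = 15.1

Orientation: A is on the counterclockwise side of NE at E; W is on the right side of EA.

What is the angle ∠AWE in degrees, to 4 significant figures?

58.77°

N is at the origin; NE runs at 41.3° with length 27.0, so E = 27.0·(cos 41.3°, sin 41.3°) = (20.28, 17.82). ∠NEA = 68.6°, so EA runs at 41.3° + (180° − 68.6°) = 152.7° from the x-axis; with |EA| = 24.9, A = E + 24.9·(cos 152.7°, sin 152.7°) = (-1.842, 29.24). EA is perpendicular to AW; with |AW| = 15.1 on the right of EA, W = A + 15.1·(0.4586, 0.8886) = (5.083, 42.66). Then cos ∠AWE = WA·WE / (|WA||WE|), giving 58.77°.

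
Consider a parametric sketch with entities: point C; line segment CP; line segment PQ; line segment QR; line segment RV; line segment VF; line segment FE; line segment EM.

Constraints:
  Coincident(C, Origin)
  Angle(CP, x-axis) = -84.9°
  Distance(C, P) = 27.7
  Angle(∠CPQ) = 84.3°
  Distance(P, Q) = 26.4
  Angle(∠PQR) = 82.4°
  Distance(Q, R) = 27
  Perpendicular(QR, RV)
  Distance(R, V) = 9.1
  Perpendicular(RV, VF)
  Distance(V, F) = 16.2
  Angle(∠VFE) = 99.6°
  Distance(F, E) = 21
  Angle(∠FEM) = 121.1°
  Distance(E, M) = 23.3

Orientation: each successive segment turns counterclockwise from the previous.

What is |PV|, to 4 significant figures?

29.05

C is at the origin; CP runs at -84.9° with length 27.7, so P = (2.462, -27.59). ∠CPQ = 84.3° gives PQ at 10.80° from the x-axis; with |PQ| = 26.4, Q = (28.39, -22.64). ∠PQR = 82.4° gives QR at 108.4° from the x-axis; with |QR| = 27.0, R = (19.87, 2.976). QR ⟂ RV, so RV runs at -161.6°; with |RV| = 9.1, V = (11.24, 0.1038). Then |PV| = |V − P| = 29.05.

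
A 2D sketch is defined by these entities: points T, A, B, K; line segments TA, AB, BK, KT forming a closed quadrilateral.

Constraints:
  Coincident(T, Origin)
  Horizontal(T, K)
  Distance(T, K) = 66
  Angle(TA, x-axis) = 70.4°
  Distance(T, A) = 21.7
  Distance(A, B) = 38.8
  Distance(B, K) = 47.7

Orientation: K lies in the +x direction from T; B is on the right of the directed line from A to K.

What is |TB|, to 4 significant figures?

26.32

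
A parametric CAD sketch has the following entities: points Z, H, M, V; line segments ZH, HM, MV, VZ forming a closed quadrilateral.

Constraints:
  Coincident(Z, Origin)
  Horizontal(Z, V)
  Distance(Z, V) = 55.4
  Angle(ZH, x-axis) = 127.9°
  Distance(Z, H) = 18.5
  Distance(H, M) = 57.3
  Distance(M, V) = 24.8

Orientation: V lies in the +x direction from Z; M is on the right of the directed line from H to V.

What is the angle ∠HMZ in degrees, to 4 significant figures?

8.736°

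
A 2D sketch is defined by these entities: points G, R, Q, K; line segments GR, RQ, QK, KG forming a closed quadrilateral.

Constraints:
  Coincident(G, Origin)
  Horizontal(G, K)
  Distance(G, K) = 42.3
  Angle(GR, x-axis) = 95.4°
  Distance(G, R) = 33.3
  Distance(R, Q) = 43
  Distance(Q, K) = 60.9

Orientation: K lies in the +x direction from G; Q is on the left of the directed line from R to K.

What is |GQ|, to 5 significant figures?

67.166

G is at the origin; G and K share the same y with |GK| = 42.3 and K in +x, so K = (42.3, 0). GR runs at 95.4° with |GR| = 33.3, so R = (-3.1338, 33.152). Q is determined by |RQ| = 43.0 and |QK| = 60.9 together: it lies at the intersection of circle(R, 43.0) and circle(K, 60.9). With |RK| = 56.243, the foot of the radical line on RK is 11.588 from R and the perpendicular offset is √(43.0² − 11.588²) = 41.409. Taking the left-of-RK solution: Q = (30.635, 59.772).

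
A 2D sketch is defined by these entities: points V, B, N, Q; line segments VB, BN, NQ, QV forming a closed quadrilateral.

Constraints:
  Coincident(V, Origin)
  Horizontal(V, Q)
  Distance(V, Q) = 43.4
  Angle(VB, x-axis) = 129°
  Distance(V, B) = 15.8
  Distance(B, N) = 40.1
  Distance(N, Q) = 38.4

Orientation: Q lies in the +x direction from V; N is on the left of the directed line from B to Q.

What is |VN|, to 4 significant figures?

41.15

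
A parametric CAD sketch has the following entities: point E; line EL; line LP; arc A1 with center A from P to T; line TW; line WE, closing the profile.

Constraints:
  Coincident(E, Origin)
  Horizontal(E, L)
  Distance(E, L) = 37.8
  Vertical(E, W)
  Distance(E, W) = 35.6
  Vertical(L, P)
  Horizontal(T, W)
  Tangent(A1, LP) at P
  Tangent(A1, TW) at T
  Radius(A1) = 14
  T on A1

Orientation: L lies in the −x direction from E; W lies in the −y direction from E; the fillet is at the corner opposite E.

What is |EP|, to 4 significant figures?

43.54

The virtual corner opposite E is at (-37.80, -35.60). A1 meets LP tangentially, so AP is at right angles to LP and A1 meets TW tangentially, so AT is at right angles to TW, with radius 14.0, so the center A sits 14.0 in from both sides at A = (-23.80, -21.60). That places the tangent points at P = (-37.80, -21.60) on LP and T = (-23.80, -35.60) on TW. Then |EP| = |P − E| = 43.54.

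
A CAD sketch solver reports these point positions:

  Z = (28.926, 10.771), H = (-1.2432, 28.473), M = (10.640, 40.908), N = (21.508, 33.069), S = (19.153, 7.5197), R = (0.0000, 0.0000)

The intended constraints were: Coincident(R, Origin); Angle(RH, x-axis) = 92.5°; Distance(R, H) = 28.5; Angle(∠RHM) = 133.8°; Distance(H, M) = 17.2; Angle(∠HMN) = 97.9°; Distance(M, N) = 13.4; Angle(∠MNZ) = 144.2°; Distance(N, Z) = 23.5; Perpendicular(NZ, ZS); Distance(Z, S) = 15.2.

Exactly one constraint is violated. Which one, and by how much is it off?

Distance(Z, S) = 15.2 — off by 4.90.

R = (0.00, 0.00) ✓; RH at 92.50° ✓; |RH| = 28.50 ✓; ∠RHM = 133.8° ✓; |HM| = 17.20 ✓; ∠HMN = 97.90° ✓; |MN| = 13.40 ✓; ∠MNZ = 144.2° ✓; |NZ| = 23.50 ✓; ∠(NZ, ZS) = 90.00° ✓; |ZS| = 10.30 ✗.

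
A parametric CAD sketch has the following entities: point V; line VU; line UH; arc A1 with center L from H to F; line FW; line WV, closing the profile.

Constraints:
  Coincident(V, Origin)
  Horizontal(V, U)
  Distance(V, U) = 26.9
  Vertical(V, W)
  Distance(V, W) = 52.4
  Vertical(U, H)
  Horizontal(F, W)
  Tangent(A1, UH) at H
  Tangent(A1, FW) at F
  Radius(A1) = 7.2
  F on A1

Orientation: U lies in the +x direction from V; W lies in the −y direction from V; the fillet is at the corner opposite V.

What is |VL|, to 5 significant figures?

49.306

V is at the origin; V and U share the same y with |VU| = 26.9 and U on the +x side, so U = (26.900, 0.0000). V and W share the same x with |VW| = 52.4 and W on the −y side, so W = (0.0000, -52.400). The virtual corner opposite V is at (26.900, -52.400). The tangent condition forces LH to be normal to UH and since A1 is tangent to FW there, LF ⟂ FW, with radius 7.2, so the center L sits 7.2 in from both sides at L = (19.700, -45.200). Then |VL| = |L − V| = 49.306.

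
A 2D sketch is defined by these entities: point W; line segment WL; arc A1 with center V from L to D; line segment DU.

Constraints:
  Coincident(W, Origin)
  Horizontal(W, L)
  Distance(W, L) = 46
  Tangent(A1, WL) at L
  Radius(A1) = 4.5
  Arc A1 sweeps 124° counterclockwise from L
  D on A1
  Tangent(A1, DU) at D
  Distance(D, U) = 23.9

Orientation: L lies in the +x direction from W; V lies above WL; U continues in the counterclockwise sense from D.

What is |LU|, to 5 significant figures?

28.508

On A1, L sits at bearing -90° from V; a 124° counterclockwise sweep puts D at bearing 34°, so D = V + 4.5·(cos 34°, sin 34°) = (49.731, 7.0164). A1 meets DU tangentially, so VD is at right angles to DU, so DU runs along (−sin 34°, cos 34°); with |DU| = 23.9, U = (36.366, 26.830). Then |LU| = |U − L| = 28.508.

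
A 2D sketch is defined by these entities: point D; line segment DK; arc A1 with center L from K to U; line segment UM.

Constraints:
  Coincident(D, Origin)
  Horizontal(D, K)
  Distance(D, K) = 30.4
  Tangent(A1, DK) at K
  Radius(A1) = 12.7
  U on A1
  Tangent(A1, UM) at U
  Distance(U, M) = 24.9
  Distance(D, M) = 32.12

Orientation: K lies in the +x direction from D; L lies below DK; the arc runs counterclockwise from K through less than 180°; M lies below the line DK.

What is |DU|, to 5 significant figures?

20.246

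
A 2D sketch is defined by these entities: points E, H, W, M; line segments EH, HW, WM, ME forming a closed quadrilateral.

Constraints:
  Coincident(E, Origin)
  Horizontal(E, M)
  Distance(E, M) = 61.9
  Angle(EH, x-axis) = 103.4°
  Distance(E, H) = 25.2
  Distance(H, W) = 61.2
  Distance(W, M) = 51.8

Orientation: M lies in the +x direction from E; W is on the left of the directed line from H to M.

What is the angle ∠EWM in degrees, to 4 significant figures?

58.29°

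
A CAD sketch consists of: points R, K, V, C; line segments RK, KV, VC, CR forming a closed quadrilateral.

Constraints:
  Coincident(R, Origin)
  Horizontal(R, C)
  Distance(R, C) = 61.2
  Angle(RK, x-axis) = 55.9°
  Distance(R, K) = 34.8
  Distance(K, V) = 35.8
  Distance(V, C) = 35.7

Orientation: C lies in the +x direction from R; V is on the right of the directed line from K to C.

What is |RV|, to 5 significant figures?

26.843

Checks: |KV| = 35.80 ✓; |VC| = 35.70 ✓.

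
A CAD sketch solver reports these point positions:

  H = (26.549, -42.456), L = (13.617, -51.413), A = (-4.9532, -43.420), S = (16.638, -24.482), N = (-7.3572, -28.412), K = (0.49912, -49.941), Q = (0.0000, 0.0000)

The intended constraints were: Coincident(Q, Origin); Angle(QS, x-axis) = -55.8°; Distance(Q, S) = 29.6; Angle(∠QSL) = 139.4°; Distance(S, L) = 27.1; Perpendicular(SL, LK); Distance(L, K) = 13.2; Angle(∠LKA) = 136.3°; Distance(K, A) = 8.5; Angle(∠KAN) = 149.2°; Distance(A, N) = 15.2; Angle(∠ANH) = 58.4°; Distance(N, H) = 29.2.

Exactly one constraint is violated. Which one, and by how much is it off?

Distance(N, H) = 29.2 — off by 7.50.

Q = (0.00, 0.00) ✓; QS at -55.80° ✓; |QS| = 29.60 ✓; ∠QSL = 139.4° ✓; |SL| = 27.10 ✓; ∠(SL, LK) = 90.00° ✓; |LK| = 13.20 ✓; ∠LKA = 136.3° ✓; |KA| = 8.500 ✓; ∠KAN = 149.2° ✓; |AN| = 15.20 ✓; ∠ANH = 58.40° ✓; |NH| = 36.70 ✗.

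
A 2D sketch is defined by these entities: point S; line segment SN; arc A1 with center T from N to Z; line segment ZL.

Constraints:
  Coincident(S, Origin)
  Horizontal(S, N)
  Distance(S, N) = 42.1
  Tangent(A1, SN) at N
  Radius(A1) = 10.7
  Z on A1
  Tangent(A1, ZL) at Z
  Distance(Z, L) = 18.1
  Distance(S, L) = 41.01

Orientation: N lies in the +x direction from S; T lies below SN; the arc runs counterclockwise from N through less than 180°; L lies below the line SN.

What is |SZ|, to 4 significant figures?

32.95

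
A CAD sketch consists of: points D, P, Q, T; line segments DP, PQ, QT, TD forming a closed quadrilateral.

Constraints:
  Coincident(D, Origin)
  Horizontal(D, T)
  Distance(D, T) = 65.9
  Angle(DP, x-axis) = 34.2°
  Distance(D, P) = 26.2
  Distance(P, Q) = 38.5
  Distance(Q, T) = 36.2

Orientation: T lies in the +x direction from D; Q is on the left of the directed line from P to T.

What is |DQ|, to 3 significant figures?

64.7

Checks: |PQ| = 38.50 ✓; |QT| = 36.20 ✓.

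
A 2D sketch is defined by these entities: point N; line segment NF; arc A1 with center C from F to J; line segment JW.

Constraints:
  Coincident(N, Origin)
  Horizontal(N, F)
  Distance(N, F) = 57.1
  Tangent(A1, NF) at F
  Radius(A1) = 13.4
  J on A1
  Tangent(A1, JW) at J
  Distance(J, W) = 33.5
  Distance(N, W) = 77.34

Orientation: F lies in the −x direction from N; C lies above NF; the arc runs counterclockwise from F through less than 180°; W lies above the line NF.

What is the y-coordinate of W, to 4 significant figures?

49.40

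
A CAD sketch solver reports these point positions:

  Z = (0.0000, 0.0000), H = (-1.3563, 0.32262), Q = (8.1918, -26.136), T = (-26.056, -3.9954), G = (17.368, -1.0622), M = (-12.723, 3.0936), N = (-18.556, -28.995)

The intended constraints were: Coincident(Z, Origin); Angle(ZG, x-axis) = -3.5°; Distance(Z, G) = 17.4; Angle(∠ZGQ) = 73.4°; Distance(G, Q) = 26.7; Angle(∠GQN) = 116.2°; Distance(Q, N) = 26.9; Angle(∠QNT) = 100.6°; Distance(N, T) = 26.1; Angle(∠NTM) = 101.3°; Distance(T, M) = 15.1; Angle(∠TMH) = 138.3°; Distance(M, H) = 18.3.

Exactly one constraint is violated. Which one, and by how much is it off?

Distance(M, H) = 18.3 — off by 6.60.

Z = (0.00, 0.00) ✓; ZG at -3.500° ✓; |ZG| = 17.40 ✓; ∠ZGQ = 73.40° ✓; |GQ| = 26.70 ✓; ∠GQN = 116.2° ✓; |QN| = 26.90 ✓; ∠QNT = 100.6° ✓; |NT| = 26.10 ✓; ∠NTM = 101.3° ✓; |TM| = 15.10 ✓; ∠TMH = 138.3° ✓; |MH| = 11.70 ✗.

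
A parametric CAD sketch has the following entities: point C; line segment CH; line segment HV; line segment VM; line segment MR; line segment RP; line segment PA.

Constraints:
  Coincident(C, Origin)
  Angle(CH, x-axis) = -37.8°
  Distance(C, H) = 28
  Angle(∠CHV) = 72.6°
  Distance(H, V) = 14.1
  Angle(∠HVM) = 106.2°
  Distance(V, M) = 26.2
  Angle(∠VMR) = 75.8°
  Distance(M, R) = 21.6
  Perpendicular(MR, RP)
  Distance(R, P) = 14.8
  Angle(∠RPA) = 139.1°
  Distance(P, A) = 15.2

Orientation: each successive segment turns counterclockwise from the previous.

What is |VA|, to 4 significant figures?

5.296

C is at the origin; CH runs at -37.8° with length 28.0, so H = (22.12, -17.16). ∠CHV = 72.6° gives HV at 69.60° from the x-axis; with |HV| = 14.1, V = (27.04, -3.946). ∠HVM = 106.2° gives VM at 143.4° from the x-axis; with |VM| = 26.2, M = (6.005, 11.68). ∠VMR = 75.8° gives MR at -112.4° from the x-axis; with |MR| = 21.6, R = (-2.226, -8.295). MR is perpendicular to RP, so RP runs at -22.40°; with |RP| = 14.8, P = (11.46, -13.93). ∠RPA = 139.1° gives PA at 18.50° from the x-axis; with |PA| = 15.2, A = (25.87, -9.112). Then |VA| = |A − V| = 5.296.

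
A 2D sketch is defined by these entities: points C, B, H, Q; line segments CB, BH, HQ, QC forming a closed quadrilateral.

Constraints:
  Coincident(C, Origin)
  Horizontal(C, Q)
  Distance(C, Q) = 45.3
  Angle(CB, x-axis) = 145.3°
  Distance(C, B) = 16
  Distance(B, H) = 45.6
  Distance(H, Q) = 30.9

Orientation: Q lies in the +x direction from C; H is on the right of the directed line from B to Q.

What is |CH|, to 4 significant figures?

29.70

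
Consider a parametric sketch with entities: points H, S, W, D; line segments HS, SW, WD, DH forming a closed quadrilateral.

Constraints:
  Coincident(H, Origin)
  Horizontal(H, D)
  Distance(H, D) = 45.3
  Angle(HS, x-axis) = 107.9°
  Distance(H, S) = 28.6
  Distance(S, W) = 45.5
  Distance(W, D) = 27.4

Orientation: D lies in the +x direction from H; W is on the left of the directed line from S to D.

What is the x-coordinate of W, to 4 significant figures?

36.69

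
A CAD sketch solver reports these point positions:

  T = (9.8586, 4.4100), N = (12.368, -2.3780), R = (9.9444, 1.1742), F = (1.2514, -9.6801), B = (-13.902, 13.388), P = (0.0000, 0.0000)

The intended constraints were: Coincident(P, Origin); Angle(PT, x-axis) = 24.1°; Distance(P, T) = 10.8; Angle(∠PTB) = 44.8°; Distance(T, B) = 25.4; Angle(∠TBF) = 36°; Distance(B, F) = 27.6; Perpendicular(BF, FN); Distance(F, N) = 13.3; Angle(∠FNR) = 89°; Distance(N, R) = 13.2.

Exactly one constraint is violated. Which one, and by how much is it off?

Distance(N, R) = 13.2 — off by 8.90.

P = (0.00, 0.00) ✓; PT at 24.10° ✓; |PT| = 10.80 ✓; ∠PTB = 44.80° ✓; |TB| = 25.40 ✓; ∠TBF = 36.00° ✓; |BF| = 27.60 ✓; ∠(BF, FN) = 90.00° ✓; |FN| = 13.30 ✓; ∠FNR = 88.99° ✓; |NR| = 4.300 ✗.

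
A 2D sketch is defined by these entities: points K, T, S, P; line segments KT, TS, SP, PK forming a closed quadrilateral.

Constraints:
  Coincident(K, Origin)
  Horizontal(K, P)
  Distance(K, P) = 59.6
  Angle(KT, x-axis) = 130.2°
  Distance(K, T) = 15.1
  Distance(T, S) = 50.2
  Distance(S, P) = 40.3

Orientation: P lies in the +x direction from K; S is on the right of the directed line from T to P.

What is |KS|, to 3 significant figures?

35.2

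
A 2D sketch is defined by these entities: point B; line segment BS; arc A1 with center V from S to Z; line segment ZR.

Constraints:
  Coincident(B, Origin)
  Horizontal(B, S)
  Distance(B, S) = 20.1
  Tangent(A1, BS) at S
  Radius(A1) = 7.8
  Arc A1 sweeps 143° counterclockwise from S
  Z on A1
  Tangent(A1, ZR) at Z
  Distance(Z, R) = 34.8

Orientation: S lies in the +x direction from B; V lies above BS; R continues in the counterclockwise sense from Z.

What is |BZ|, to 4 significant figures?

28.49

B is at the origin; BS is horizontal with |BS| = 20.1 and S on the +x side, so S = (20.10, 0.000). Since A1 is tangent to BS there, VS ⟂ BS, so V = S + (0, 7.8) = (20.10, 7.800). On A1, S sits at bearing -90° from V; a 143° counterclockwise sweep puts Z at bearing 53°, so Z = V + 7.8·(cos 53°, sin 53°) = (24.79, 14.03). Then |BZ| = |Z − B| = 28.49.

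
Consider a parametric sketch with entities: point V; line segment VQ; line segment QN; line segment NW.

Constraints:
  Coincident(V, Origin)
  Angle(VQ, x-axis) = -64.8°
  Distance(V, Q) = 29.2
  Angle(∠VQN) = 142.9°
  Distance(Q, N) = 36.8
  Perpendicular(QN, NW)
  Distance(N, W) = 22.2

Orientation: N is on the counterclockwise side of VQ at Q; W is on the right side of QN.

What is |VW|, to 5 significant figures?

72.082

V is at the origin; VQ runs at -64.8° with length 29.2, so Q = 29.2·(cos -64.8°, sin -64.8°) = (12.433, -26.421). ∠VQN = 142.9°, so QN runs at -64.8° + (180° − 142.9°) = -27.700° from the x-axis; with |QN| = 36.8, N = Q + 36.8·(cos -27.700°, sin -27.700°) = (45.015, -43.527). The perpendicularity gives NW at right angles to QN; with |NW| = 22.2 on the right of QN, W = N + 22.2·(-0.46484, -0.88539) = (34.696, -63.183). Then |VW| = |W − V| = 72.082.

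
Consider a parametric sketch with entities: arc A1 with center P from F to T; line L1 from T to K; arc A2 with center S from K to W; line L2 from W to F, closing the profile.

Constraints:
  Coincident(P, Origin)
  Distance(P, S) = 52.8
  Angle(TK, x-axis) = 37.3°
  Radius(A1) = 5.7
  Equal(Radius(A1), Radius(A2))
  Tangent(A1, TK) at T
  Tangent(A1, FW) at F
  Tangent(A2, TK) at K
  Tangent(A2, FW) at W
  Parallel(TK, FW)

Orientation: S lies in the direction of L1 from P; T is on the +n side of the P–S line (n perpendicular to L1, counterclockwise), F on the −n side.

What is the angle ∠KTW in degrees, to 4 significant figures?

12.18°

The slot axis is L1's direction at 37.3°, so u = (cos 37.3°, sin 37.3°) = (0.7955, 0.6060) and n = (−sin 37.3°, cos 37.3°) = (-0.6060, 0.7955). P is at the origin and S lies 52.8 along u from P, so S = 52.8·u = (42.00, 32.00). Tangency of A1 to both parallel lines with radius 5.7 puts T and F at P ± 5.7·n: T = (-3.454, 4.534), F = (3.454, -4.534). Equal radii place K and W the same way about S: K = S + 5.7·n = (38.55, 36.53), W = S − 5.7·n = (45.46, 27.46). Then cos ∠KTW = TK·TW / (|TK||TW|), giving 12.18°.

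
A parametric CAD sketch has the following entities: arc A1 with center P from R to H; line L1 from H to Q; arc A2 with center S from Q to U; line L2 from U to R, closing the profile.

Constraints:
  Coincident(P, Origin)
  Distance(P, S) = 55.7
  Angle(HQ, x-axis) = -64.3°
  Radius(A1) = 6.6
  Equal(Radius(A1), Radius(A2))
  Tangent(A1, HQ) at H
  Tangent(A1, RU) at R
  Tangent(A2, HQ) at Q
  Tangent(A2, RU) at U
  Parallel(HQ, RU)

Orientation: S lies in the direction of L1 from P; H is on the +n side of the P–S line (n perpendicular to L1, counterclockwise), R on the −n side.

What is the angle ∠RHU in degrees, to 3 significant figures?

76.7°

The slot axis is L1's direction at -64.3°, so u = (cos -64.3°, sin -64.3°) = (0.434, -0.901) and n = (−sin -64.3°, cos -64.3°) = (0.901, 0.434). P is at the origin and S lies 55.7 along u from P, so S = 55.7·u = (24.2, -50.2). Tangency of A1 to both parallel lines with radius 6.6 puts H and R at P ± 6.6·n: H = (5.95, 2.86), R = (-5.95, -2.86). Equal radii place Q and U the same way about S: Q = S + 6.6·n = (30.1, -47.3), U = S − 6.6·n = (18.2, -53.1). Then cos ∠RHU = HR·HU / (|HR||HU|), giving 76.7°.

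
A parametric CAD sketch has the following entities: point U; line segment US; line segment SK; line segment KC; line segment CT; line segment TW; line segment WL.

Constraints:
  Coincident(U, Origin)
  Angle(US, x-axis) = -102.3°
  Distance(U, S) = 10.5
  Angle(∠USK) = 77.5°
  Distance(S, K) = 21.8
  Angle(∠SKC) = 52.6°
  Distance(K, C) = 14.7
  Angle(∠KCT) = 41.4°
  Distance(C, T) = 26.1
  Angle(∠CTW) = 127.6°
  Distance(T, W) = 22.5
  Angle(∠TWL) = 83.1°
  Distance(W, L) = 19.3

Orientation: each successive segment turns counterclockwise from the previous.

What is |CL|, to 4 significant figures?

36.14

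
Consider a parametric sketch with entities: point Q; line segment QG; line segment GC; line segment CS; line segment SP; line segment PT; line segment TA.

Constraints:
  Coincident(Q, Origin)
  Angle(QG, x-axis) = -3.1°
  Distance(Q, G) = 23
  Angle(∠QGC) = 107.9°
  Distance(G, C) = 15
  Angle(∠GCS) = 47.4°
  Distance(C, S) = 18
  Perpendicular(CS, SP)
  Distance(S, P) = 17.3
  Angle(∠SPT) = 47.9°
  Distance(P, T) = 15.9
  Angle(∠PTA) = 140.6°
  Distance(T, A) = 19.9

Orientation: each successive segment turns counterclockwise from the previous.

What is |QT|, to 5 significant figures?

25.387

The perpendicularity gives SP at right angles to CS, so SP runs at -68.400°; with |SP| = 17.3, P = (17.974, -9.9515). ∠SPT = 47.9° gives PT at 63.700° from the x-axis; with |PT| = 15.9, T = (25.019, 4.3027). Then |QT| = |T − Q| = 25.387.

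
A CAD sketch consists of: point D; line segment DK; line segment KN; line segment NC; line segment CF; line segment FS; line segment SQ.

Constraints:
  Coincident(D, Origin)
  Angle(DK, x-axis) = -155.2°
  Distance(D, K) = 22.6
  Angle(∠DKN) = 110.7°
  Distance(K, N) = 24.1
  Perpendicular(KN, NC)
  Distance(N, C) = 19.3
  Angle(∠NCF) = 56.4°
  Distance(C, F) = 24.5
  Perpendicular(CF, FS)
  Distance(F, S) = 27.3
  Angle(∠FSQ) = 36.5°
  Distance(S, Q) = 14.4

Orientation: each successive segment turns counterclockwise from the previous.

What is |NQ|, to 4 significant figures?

5.266

D is at the origin; DK runs at -155.2° with length 22.6, so K = (-20.52, -9.480). ∠DKN = 110.7° gives KN at -85.90° from the x-axis; with |KN| = 24.1, N = (-18.79, -33.52). KN ⟂ NC, so NC runs at 4.100°; with |NC| = 19.3, C = (0.4579, -32.14). ∠NCF = 56.4° gives CF at 127.7° from the x-axis; with |CF| = 24.5, F = (-14.52, -12.75). CF ⟂ FS, so FS runs at -142.3°; with |FS| = 27.3, S = (-36.12, -29.45). ∠FSQ = 36.5° gives SQ at 1.200° from the x-axis; with |SQ| = 14.4, Q = (-21.73, -29.15). Then |NQ| = |Q − N| = 5.266.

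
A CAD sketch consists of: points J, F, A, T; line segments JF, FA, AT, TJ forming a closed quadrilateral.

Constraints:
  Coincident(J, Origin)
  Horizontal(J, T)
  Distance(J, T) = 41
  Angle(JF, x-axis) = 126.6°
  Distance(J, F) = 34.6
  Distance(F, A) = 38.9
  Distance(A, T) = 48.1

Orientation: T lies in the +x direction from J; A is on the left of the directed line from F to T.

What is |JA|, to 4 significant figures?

44.04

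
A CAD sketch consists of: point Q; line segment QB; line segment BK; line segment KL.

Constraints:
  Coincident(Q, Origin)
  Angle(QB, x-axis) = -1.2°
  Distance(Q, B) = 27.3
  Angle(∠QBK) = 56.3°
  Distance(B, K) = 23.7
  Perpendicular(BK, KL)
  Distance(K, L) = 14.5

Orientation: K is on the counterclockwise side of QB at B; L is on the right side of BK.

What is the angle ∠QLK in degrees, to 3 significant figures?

12.9°

∠QBK = 56.3°, so BK runs at -1.2° + (180° − 56.3°) = 122° from the x-axis; with |BK| = 23.7, K = B + 23.7·(cos 122°, sin 122°) = (14.6, 19.4). BK ⟂ KL; with |KL| = 14.5 on the right of BK, L = K + 14.5·(0.843, 0.537) = (26.8, 27.2). Then cos ∠QLK = LQ·LK / (|LQ||LK|), giving 12.9°.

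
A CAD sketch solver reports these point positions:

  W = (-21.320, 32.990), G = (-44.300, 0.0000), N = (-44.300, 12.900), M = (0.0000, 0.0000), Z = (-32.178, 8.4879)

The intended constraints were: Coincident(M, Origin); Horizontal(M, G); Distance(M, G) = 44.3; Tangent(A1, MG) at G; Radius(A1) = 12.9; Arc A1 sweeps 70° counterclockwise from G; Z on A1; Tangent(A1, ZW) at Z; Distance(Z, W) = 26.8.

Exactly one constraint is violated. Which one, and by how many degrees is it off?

Tangent(A1, ZW) at Z — off by 3.90°.

M = (0.00, 0.00) ✓; M.y = 0.00, G.y = 0.00 ✓; |MG| = 44.30 ✓; ∠(NG, GM) = 90.00° ✓; |NG| = 12.90 ✓; bearing(N→Z) − bearing(N→G) = 70.00° ✓; |NZ| = 12.90 ✓; ∠(NZ, ZW) = 93.90° ✗; |ZW| = 26.80 ✓.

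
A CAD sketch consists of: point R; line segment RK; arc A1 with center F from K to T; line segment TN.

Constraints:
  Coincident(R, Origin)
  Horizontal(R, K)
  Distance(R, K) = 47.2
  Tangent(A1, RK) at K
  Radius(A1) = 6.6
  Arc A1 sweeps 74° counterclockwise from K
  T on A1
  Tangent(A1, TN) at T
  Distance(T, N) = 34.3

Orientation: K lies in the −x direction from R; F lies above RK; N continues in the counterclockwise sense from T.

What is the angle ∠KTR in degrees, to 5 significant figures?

136.33°

R is at the origin; RK is horizontal with |RK| = 47.2 and K on the −x side, so K = (-47.200, 0.0000). A1 meets RK tangentially, so FK is at right angles to RK, so F = K + (0, 6.6) = (-47.200, 6.6000). On A1, K sits at bearing -90° from F; a 74° counterclockwise sweep puts T at bearing -16°, so T = F + 6.6·(cos -16°, sin -16°) = (-40.856, 4.7808). Then cos ∠KTR = TK·TR / (|TK||TR|), giving 136.33°.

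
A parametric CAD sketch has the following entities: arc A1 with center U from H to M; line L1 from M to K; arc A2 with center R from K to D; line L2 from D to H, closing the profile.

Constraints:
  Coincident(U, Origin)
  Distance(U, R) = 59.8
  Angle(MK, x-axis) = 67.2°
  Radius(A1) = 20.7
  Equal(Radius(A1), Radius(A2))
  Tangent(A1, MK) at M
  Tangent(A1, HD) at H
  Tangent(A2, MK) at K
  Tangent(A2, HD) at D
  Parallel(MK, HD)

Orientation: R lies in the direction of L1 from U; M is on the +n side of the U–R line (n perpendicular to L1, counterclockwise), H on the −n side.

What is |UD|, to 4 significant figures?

63.28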